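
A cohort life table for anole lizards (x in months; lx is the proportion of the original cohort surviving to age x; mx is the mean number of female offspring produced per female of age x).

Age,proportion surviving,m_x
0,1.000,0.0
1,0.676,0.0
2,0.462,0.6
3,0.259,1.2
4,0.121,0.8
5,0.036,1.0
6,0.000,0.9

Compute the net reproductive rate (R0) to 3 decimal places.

0.721

lx·mx by age: 0, 0, 0.2772, 0.3108, 0.0968, 0.036, 0
R0 = Σ lx·mx = 0.7208 → 0.721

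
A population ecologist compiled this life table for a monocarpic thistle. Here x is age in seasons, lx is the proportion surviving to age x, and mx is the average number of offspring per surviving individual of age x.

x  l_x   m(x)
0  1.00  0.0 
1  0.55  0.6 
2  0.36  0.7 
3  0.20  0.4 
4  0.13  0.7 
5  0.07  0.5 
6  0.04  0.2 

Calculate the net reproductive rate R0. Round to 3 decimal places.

0.796

lx·mx by age: 0, 0.33, 0.252, 0.08, 0.091, 0.035, 0.008
R0 = Σ lx·mx = 0.796 → 0.796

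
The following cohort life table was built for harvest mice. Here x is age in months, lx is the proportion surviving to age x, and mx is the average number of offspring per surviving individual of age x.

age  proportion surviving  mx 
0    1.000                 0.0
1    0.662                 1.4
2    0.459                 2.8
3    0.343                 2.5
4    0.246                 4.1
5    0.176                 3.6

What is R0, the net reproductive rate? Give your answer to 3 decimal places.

4.712

lx·mx by age: 0, 0.9268, 1.2852, 0.8575, 1.0086, 0.6336
R0 = Σ lx·mx = 4.7117 → 4.712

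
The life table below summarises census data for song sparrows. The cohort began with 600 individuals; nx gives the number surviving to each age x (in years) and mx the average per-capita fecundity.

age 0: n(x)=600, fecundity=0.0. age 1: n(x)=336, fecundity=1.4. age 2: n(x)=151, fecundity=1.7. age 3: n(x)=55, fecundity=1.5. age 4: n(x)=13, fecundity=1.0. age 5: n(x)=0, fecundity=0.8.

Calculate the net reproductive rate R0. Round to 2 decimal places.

1.37

lx = nx/n0 = nx/600: 1, 0.56, 0.25167…, 0.09167…, 0.02167…, 0
lx·mx by age: 0, 0.784, 0.427833…, 0.1375…, 0.021667…, 0
R0 = Σ lx·mx = 1.371… → 1.37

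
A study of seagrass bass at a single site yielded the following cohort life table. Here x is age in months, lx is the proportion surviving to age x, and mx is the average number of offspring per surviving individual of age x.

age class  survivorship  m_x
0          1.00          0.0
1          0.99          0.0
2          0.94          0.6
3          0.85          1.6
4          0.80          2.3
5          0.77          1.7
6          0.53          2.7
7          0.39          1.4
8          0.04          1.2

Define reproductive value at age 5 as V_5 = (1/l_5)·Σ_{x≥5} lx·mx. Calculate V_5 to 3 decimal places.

lx·mx for x ≥ 5: 1.309, 1.431, 0.546, 0.048 → sum = 3.334
V_5 = 3.334 / l_5 = 3.334 / 0.77 = 4.32987… → 4.330

4.330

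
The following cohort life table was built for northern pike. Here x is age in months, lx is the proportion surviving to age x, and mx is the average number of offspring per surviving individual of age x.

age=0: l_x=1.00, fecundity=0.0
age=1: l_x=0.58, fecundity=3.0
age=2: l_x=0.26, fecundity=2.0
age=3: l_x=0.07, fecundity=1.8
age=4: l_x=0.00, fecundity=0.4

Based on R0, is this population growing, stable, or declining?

R0 = Σ lx·mx = 0 + 1.74 + 0.52 + 0.126 + 0 = 2.386
R0 > 1, so the population is growing.

growing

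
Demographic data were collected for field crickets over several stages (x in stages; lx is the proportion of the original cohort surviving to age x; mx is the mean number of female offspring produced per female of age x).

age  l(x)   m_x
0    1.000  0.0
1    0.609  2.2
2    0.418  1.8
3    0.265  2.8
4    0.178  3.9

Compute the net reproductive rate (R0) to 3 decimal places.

lx·mx by age: 0, 1.3398, 0.7524, 0.742, 0.6942
R0 = Σ lx·mx = 3.5284 → 3.528

3.528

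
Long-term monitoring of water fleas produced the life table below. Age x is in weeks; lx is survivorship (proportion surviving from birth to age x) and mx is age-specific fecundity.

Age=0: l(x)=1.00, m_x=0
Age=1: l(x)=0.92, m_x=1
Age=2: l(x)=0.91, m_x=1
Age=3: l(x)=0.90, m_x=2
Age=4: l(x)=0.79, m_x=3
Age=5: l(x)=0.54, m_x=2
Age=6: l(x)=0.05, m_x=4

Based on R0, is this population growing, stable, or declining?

growing

R0 = Σ lx·mx = 0 + 0.92 + 0.91 + 1.8 + 2.37 + 1.08 + 0.2 = 7.28
R0 > 1, so the population is growing.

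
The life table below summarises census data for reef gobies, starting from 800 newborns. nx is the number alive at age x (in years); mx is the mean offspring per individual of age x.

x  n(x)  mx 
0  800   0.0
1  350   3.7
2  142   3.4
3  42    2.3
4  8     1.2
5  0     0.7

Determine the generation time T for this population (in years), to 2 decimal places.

lx = nx/n0 = nx/800: 1, 0.4375, 0.1775, 0.0525, 0.01, 0
lx·mx: 0, 1.61875, 0.6035, 0.12075, 0.012, 0 → R0 = 2.355
x·lx·mx: 0, 1.61875, 1.207, 0.36225, 0.048, 0 → Σ = 3.236
T = 3.236 / 2.355 = 1.374098… → 1.37

1.37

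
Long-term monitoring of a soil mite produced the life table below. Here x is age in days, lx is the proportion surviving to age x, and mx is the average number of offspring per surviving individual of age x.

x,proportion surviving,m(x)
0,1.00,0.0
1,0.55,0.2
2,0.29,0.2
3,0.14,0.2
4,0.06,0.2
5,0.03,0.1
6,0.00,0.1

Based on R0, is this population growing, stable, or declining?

declining

R0 = Σ lx·mx = 0 + 0.11 + 0.058 + 0.028 + 0.012 + 0.003 + 0 = 0.211
R0 < 1, so the population is declining.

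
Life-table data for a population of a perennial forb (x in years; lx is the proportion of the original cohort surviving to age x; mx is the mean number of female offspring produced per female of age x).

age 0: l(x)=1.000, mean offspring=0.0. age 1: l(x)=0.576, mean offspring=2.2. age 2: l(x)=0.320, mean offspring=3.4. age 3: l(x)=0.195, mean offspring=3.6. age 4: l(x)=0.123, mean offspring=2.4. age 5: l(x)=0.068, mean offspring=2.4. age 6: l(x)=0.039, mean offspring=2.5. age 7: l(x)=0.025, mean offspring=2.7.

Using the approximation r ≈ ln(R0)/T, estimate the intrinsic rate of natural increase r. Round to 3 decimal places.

R0 = Σ lx·mx = 0 + 1.2672 + 1.088 + 0.702 + 0.2952 + 0.1632 + 0.0975 + 0.0675 = 3.6806
Σ x·lx·mx = 8.6035; T = 8.6035/3.6806 = 2.33753…
r ≈ ln(R0)/T = ln(3.6806)/2.33753… = 0.55746… → 0.557

0.557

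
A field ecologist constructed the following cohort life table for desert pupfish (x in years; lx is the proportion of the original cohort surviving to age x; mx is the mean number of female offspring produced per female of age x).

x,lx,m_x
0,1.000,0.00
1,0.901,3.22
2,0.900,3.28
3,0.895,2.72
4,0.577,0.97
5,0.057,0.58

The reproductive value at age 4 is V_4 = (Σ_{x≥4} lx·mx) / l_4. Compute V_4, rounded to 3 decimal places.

1.027

lx·mx for x ≥ 4: 0.55969, 0.03306 → sum = 0.59275
V_4 = 0.59275 / l_4 = 0.59275 / 0.577 = 1.027296… → 1.027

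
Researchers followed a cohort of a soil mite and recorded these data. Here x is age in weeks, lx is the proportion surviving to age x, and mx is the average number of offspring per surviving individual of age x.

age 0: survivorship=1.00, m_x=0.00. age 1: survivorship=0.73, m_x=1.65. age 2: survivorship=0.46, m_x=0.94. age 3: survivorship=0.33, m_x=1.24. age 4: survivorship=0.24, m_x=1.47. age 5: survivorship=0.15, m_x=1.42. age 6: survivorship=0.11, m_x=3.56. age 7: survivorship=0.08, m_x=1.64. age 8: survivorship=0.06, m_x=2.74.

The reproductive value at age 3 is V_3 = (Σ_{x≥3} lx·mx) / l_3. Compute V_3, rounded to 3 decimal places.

lx·mx for x ≥ 3: 0.4092, 0.3528, 0.213, 0.3916, 0.1312, 0.1644 → sum = 1.6622
V_3 = 1.6622 / l_3 = 1.6622 / 0.33 = 5.03697… → 5.037

5.037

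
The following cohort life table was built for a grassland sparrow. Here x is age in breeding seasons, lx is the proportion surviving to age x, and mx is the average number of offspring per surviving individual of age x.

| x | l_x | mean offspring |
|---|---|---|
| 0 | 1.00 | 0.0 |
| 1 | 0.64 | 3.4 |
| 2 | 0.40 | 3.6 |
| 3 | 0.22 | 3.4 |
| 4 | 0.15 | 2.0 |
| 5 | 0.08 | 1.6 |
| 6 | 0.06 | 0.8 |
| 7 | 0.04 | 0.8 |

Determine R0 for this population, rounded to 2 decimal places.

lx·mx by age: 0, 2.176, 1.44, 0.748, 0.3, 0.128, 0.048, 0.032
R0 = Σ lx·mx = 4.872 → 4.87

4.87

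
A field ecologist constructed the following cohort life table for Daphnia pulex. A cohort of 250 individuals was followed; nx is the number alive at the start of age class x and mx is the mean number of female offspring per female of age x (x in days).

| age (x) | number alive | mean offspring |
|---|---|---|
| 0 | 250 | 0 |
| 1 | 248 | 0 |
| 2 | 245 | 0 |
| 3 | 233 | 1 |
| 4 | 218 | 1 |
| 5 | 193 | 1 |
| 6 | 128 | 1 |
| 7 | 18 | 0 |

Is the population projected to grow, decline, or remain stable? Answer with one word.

lx = nx/n0 = nx/250: 1, 0.992, 0.98, 0.932, 0.872, 0.772, 0.512, 0.072
R0 = Σ lx·mx = 0 + 0 + 0 + 0.932 + 0.872 + 0.772 + 0.512 + 0 = 3.088
R0 > 1, so the population is growing.

growing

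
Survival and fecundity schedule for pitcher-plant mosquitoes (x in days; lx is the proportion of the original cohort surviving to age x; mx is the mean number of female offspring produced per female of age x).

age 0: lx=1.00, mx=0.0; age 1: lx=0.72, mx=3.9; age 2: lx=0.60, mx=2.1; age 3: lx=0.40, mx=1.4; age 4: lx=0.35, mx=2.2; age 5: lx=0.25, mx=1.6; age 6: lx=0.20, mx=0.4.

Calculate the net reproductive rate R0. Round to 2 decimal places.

5.88

lx·mx by age: 0, 2.808, 1.26, 0.56, 0.77, 0.4, 0.08
R0 = Σ lx·mx = 5.878 → 5.88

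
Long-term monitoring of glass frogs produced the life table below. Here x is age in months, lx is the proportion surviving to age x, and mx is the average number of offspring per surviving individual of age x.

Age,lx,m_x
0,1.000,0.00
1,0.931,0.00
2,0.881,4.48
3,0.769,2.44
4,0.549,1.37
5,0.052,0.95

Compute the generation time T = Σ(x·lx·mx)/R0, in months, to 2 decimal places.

lx·mx: 0, 0, 3.94688, 1.87636, 0.75213, 0.0494 → R0 = 6.62477
x·lx·mx: 0, 0, 7.89376, 5.62908, 3.00852, 0.247 → Σ = 16.77836
T = 16.77836 / 6.62477 = 2.532671… → 2.53

2.53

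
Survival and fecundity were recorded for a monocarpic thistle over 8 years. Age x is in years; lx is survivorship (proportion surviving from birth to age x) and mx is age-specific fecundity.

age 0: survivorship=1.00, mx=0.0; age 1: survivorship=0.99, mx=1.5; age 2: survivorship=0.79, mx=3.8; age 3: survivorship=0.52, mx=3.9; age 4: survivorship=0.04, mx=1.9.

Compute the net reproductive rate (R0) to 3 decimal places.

6.591

lx·mx by age: 0, 1.485, 3.002, 2.028, 0.076
R0 = Σ lx·mx = 6.591 → 6.591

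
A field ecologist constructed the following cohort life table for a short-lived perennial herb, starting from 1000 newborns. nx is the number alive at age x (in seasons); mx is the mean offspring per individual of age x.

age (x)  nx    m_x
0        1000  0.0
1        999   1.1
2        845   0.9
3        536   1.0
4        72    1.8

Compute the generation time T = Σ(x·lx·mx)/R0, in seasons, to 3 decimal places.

1.880

lx = nx/n0 = nx/1000: 1, 0.999, 0.845, 0.536, 0.072
lx·mx: 0, 1.0989, 0.7605, 0.536, 0.1296 → R0 = 2.525
x·lx·mx: 0, 1.0989, 1.521, 1.608, 0.5184 → Σ = 4.7463
T = 4.7463 / 2.525 = 1.879723… → 1.880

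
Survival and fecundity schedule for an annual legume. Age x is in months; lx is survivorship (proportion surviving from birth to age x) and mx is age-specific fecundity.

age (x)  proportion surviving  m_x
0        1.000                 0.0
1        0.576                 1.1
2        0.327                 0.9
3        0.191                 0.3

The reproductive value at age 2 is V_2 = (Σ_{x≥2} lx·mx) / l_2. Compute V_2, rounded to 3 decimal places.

lx·mx for x ≥ 2: 0.2943, 0.0573 → sum = 0.3516
V_2 = 0.3516 / l_2 = 0.3516 / 0.327 = 1.075229… → 1.075

1.075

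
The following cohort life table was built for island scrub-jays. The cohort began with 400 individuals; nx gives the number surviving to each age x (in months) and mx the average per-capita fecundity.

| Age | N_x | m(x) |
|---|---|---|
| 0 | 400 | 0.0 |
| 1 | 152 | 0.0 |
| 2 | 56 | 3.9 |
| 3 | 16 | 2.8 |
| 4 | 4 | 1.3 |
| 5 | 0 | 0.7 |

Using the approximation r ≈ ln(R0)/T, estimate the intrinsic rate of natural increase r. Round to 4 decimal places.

lx = nx/n0 = nx/400: 1, 0.38, 0.14, 0.04, 0.01, 0
R0 = Σ lx·mx = 0 + 0 + 0.546 + 0.112 + 0.013 + 0 = 0.671
Σ x·lx·mx = 1.48; T = 1.48/0.671 = 2.20566…
r ≈ ln(R0)/T = ln(0.671)/2.20566… = -0.180892… → -0.1809

-0.1809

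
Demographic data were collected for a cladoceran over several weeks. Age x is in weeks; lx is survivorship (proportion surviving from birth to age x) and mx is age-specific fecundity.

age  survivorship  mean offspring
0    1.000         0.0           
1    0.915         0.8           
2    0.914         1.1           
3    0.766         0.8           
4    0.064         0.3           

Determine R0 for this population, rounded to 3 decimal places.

2.369

lx·mx by age: 0, 0.732, 1.0054, 0.6128, 0.0192
R0 = Σ lx·mx = 2.3694 → 2.369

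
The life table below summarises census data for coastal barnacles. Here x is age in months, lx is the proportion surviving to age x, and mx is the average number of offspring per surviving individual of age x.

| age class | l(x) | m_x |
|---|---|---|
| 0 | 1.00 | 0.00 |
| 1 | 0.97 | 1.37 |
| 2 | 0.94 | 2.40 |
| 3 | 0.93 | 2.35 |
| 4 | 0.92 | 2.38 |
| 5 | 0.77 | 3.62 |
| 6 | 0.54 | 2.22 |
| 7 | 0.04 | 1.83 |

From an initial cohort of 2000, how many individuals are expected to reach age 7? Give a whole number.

80

Expected survivors = N0 · l_7 = 2000 × 0.04 = 80 → 80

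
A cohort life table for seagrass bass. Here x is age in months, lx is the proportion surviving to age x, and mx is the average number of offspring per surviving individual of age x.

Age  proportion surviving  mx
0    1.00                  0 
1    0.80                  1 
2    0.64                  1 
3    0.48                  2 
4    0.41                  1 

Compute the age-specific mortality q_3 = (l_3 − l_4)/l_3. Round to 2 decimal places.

q_3 = (l_3 − l_4) / l_3 = (0.48 − 0.41) / 0.48
     = 0.07 / 0.48 = 0.145833… → 0.15

0.15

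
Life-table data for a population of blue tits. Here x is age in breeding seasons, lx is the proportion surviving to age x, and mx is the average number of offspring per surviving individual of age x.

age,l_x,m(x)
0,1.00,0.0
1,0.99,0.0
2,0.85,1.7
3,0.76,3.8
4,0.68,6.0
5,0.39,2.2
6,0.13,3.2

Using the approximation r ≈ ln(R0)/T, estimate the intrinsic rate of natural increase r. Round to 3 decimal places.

R0 = Σ lx·mx = 0 + 0 + 1.445 + 2.888 + 4.08 + 0.858 + 0.416 = 9.687
Σ x·lx·mx = 34.66; T = 34.66/9.687 = 3.57799…
r ≈ ln(R0)/T = ln(9.687)/3.57799… = 0.63465… → 0.635

0.635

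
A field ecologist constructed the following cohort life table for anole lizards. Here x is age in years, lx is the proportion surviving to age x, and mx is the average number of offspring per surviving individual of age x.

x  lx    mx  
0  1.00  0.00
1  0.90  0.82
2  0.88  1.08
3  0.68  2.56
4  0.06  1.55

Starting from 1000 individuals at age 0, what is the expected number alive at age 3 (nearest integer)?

Expected survivors = N0 · l_3 = 1000 × 0.68 = 680 → 680

680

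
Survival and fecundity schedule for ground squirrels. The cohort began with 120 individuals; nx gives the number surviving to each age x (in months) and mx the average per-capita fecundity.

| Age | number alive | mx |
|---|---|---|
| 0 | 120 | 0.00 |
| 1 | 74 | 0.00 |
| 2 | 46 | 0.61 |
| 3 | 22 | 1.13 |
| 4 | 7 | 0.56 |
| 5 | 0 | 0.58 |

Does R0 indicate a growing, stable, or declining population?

lx = nx/n0 = nx/120: 1, 0.61667…, 0.38333…, 0.18333…, 0.05833…, 0
R0 = Σ lx·mx = 0 + 0 + 0.233833… + 0.207167… + 0.032667… + 0 = 0.473667…
R0 < 1, so the population is declining.

declining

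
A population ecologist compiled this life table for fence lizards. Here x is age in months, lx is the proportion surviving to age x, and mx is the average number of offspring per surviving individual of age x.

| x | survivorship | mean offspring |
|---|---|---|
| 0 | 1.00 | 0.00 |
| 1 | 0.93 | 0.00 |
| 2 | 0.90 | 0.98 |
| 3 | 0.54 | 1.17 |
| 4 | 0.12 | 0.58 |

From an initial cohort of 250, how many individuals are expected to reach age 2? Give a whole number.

225

Expected survivors = N0 · l_2 = 250 × 0.90 = 225 → 225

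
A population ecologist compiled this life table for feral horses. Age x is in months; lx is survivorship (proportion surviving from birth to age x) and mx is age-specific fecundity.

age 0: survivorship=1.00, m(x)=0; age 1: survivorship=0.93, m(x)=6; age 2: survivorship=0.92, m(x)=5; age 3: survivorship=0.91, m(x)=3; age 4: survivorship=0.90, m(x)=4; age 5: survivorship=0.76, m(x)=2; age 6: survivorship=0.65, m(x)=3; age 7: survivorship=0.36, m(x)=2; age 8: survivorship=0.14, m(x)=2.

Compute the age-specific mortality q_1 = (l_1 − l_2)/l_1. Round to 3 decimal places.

q_1 = (l_1 − l_2) / l_1 = (0.93 − 0.92) / 0.93
     = 0.01 / 0.93 = 0.010753… → 0.011

0.011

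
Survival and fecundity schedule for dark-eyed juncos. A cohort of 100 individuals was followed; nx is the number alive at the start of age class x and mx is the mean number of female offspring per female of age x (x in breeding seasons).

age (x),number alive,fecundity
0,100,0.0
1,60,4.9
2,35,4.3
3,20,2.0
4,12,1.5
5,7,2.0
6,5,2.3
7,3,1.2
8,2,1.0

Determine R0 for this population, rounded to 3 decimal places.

5.336

lx = nx/n0 = nx/100: 1, 0.6, 0.35, 0.2, 0.12, 0.07, 0.05, 0.03, 0.02
lx·mx by age: 0, 2.94, 1.505, 0.4, 0.18, 0.14, 0.115, 0.036, 0.02
R0 = Σ lx·mx = 5.336 → 5.336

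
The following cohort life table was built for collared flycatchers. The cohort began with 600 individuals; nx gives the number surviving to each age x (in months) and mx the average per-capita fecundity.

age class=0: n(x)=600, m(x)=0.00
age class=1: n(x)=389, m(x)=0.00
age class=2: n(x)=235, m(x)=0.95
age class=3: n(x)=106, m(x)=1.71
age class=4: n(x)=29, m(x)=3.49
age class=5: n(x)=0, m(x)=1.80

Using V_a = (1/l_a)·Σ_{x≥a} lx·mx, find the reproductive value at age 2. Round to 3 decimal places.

2.152

lx = nx/n0 = nx/600: 1, 0.64833…, 0.39167…, 0.17667…, 0.04833…, 0
lx·mx for x ≥ 2: 0.372083…, 0.3021…, 0.168683…, 0 → sum = 0.842867…
V_2 = 0.842867… / l_2 = 0.842867… / 0.391667… = 2.152… → 2.152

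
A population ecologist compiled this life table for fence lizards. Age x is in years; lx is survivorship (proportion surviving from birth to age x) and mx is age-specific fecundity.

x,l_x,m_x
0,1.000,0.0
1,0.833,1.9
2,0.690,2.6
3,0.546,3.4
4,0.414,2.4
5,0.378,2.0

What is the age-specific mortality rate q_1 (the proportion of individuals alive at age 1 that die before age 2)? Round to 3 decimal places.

q_1 = (l_1 − l_2) / l_1 = (0.833 − 0.69) / 0.833
     = 0.143 / 0.833 = 0.171669… → 0.172

0.172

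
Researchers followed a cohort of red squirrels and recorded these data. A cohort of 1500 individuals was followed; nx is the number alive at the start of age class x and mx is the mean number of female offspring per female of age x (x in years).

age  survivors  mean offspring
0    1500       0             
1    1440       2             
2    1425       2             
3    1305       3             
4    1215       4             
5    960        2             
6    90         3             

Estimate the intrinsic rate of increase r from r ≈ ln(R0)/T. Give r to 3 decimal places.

0.789

lx = nx/n0 = nx/1500: 1, 0.96, 0.95, 0.87, 0.81, 0.64, 0.06
R0 = Σ lx·mx = 0 + 1.92 + 1.9 + 2.61 + 3.24 + 1.28 + 0.18 = 11.13
Σ x·lx·mx = 33.99; T = 33.99/11.13 = 3.05391…
r ≈ ln(R0)/T = ln(11.13)/3.05391… = 0.78904… → 0.789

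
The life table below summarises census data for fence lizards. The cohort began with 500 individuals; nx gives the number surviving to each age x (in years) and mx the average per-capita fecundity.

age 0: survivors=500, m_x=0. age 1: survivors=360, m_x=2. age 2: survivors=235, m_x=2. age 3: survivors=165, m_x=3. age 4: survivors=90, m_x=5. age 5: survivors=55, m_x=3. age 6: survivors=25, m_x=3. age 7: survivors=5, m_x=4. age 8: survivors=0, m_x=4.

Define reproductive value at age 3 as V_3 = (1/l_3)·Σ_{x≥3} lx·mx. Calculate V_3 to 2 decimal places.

lx = nx/n0 = nx/500: 1, 0.72, 0.47, 0.33, 0.18, 0.11, 0.05, 0.01, 0
lx·mx for x ≥ 3: 0.99, 0.9, 0.33, 0.15, 0.04, 0 → sum = 2.41
V_3 = 2.41 / l_3 = 2.41 / 0.33 = 7.30303… → 7.30

7.30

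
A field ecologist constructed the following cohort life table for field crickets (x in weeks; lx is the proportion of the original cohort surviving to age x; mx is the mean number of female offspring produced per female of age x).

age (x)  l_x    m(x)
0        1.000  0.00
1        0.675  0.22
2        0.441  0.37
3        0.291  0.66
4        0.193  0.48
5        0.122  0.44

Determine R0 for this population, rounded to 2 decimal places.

lx·mx by age: 0, 0.1485, 0.16317, 0.19206, 0.09264, 0.05368
R0 = Σ lx·mx = 0.65005 → 0.65

0.65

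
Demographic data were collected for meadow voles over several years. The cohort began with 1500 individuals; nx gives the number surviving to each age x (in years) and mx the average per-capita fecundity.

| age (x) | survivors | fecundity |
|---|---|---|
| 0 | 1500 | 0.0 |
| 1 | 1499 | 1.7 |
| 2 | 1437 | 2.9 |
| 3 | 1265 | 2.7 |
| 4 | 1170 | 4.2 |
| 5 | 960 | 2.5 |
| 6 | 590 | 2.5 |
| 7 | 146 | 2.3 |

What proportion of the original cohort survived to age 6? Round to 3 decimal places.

l_6 = n_6/n_0 = 590/1500 = 0.393333… → 0.393

0.393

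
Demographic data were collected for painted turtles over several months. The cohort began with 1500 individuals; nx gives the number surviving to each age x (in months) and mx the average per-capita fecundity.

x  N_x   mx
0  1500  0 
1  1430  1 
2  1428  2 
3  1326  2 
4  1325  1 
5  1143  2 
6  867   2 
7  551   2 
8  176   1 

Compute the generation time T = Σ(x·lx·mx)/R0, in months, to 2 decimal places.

lx = nx/n0 = nx/1500: 1, 0.95333…, 0.952, 0.884, 0.88333…, 0.762, 0.578, 0.36733…, 0.11733…
lx·mx: 0, 0.953333…, 1.904, 1.768, 0.883333…, 1.524, 1.156, 0.734667…, 0.117333… → R0 = 9.040667…
x·lx·mx: 0, 0.953333…, 3.808, 5.304, 3.533333…, 7.62, 6.936, 5.142667…, 0.938667… → Σ = 34.236…
T = 34.236… / 9.040667… = 3.786889… → 3.79

3.79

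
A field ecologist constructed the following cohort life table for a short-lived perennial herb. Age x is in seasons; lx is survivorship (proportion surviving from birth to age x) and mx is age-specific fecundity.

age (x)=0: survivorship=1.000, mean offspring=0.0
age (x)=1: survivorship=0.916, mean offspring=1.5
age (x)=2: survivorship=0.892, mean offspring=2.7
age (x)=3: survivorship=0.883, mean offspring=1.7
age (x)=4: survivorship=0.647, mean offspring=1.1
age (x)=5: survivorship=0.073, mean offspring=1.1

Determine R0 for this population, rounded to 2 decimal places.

lx·mx by age: 0, 1.374, 2.4084, 1.5011, 0.7117, 0.0803
R0 = Σ lx·mx = 6.0755 → 6.08

6.08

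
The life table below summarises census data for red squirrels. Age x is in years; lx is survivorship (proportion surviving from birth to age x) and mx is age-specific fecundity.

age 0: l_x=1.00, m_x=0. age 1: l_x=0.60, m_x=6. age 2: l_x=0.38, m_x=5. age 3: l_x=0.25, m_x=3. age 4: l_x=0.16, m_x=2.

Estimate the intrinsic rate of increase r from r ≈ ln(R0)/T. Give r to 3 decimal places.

R0 = Σ lx·mx = 0 + 3.6 + 1.9 + 0.75 + 0.32 = 6.57
Σ x·lx·mx = 10.93; T = 10.93/6.57 = 1.66362…
r ≈ ln(R0)/T = ln(6.57)/1.66362… = 1.13158… → 1.132

1.132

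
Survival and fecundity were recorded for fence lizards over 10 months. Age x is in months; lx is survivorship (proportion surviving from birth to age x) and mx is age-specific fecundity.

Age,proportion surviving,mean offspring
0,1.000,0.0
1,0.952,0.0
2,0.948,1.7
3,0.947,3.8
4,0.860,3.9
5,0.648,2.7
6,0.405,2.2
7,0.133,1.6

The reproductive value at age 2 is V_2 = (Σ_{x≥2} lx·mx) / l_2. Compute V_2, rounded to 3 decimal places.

lx·mx for x ≥ 2: 1.6116, 3.5986, 3.354, 1.7496, 0.891, 0.2128 → sum = 11.4176
V_2 = 11.4176 / l_2 = 11.4176 / 0.948 = 12.043882… → 12.044

12.044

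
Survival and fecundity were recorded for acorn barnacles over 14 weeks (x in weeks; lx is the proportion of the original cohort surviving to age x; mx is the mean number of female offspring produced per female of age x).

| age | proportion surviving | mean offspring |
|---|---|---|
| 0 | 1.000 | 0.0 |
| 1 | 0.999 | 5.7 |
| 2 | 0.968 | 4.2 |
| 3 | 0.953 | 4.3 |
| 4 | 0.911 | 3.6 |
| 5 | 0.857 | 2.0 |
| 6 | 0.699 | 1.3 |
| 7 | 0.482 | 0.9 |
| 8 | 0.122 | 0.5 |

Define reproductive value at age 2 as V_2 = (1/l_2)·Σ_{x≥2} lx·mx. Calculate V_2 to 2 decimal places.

lx·mx for x ≥ 2: 4.0656, 4.0979, 3.2796, 1.714, 0.9087, 0.4338, 0.061 → sum = 14.5606
V_2 = 14.5606 / l_2 = 14.5606 / 0.968 = 15.041942… → 15.04

15.04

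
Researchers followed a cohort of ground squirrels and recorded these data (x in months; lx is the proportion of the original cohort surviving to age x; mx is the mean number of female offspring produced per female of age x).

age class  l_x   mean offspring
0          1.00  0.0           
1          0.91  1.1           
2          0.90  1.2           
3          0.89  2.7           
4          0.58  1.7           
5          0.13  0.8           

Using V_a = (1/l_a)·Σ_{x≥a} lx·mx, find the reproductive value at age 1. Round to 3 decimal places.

lx·mx for x ≥ 1: 1.001, 1.08, 2.403, 0.986, 0.104 → sum = 5.574
V_1 = 5.574 / l_1 = 5.574 / 0.91 = 6.125275… → 6.125

6.125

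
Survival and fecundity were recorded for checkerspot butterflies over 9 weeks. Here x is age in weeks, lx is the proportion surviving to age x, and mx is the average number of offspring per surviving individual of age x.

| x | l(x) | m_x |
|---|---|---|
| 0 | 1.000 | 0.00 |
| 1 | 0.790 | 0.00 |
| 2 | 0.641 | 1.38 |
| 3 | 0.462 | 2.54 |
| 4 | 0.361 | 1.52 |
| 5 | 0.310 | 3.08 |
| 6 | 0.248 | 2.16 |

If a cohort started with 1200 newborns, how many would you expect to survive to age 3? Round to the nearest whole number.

Expected survivors = N0 · l_3 = 1200 × 0.462 = 554.4 → 554

554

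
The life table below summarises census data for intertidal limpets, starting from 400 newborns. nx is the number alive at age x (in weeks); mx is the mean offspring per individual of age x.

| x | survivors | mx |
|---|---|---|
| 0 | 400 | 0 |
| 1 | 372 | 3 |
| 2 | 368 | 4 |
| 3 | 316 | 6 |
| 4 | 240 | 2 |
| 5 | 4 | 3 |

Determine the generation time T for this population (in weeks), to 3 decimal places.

2.357

lx = nx/n0 = nx/400: 1, 0.93, 0.92, 0.79, 0.6, 0.01
lx·mx: 0, 2.79, 3.68, 4.74, 1.2, 0.03 → R0 = 12.44
x·lx·mx: 0, 2.79, 7.36, 14.22, 4.8, 0.15 → Σ = 29.32
T = 29.32 / 12.44 = 2.356913… → 2.357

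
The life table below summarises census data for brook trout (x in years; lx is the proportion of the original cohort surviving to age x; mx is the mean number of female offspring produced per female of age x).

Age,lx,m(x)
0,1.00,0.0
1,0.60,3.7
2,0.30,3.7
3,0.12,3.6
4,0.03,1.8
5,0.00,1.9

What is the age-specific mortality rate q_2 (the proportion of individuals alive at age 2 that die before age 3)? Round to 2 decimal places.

q_2 = (l_2 − l_3) / l_2 = (0.3 − 0.12) / 0.3
     = 0.18 / 0.3 = 0.6 → 0.60

0.60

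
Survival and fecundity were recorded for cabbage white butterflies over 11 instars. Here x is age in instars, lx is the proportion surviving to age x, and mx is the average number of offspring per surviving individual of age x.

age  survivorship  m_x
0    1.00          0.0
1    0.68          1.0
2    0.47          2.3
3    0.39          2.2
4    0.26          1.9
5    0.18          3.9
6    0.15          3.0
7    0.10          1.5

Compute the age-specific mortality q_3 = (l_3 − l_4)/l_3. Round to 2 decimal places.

0.33

q_3 = (l_3 − l_4) / l_3 = (0.39 − 0.26) / 0.39
     = 0.13 / 0.39 = 0.333333… → 0.33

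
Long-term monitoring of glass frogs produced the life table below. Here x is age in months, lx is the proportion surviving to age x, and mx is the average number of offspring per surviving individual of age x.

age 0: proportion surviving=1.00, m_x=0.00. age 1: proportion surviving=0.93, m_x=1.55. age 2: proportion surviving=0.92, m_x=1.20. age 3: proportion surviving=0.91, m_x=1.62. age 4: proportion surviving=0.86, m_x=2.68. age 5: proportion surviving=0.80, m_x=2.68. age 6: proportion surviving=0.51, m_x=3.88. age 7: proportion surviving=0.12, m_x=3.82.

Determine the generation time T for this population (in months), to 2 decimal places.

3.95

lx·mx: 0, 1.4415, 1.104, 1.4742, 2.3048, 2.144, 1.9788, 0.4584 → R0 = 10.9057
x·lx·mx: 0, 1.4415, 2.208, 4.4226, 9.2192, 10.72, 11.8728, 3.2088 → Σ = 43.0929
T = 43.0929 / 10.9057 = 3.951411… → 3.95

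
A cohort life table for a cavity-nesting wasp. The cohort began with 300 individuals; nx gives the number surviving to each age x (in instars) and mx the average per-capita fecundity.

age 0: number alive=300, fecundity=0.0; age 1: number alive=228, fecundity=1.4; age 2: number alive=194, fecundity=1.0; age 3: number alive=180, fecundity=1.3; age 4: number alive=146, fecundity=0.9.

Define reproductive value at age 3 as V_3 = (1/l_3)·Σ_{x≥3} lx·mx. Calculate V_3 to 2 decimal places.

2.03

lx = nx/n0 = nx/300: 1, 0.76, 0.64667…, 0.6, 0.48667…
lx·mx for x ≥ 3: 0.78, 0.438… → sum = 1.218…
V_3 = 1.218… / l_3 = 1.218… / 0.6 = 2.03… → 2.03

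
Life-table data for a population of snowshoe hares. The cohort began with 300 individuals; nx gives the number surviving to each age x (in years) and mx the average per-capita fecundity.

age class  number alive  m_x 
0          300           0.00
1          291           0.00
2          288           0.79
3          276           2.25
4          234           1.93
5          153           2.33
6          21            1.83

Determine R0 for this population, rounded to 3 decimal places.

5.650

lx = nx/n0 = nx/300: 1, 0.97, 0.96, 0.92, 0.78, 0.51, 0.07
lx·mx by age: 0, 0, 0.7584, 2.07, 1.5054, 1.1883, 0.1281
R0 = Σ lx·mx = 5.6502 → 5.650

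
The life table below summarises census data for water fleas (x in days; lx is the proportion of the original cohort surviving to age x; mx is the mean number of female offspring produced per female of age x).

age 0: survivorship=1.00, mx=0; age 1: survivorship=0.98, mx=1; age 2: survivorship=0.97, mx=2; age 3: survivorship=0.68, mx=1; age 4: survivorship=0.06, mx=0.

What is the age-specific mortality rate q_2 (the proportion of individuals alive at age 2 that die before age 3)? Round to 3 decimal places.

q_2 = (l_2 − l_3) / l_2 = (0.97 − 0.68) / 0.97
     = 0.29 / 0.97 = 0.298969… → 0.299

0.299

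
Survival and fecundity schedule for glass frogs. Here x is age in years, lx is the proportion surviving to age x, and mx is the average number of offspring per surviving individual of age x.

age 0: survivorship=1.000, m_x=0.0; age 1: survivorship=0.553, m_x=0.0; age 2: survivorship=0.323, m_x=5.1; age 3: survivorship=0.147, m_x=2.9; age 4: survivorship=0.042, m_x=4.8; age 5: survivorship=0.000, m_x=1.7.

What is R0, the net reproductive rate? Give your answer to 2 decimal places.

2.28

lx·mx by age: 0, 0, 1.6473, 0.4263, 0.2016, 0
R0 = Σ lx·mx = 2.2752 → 2.28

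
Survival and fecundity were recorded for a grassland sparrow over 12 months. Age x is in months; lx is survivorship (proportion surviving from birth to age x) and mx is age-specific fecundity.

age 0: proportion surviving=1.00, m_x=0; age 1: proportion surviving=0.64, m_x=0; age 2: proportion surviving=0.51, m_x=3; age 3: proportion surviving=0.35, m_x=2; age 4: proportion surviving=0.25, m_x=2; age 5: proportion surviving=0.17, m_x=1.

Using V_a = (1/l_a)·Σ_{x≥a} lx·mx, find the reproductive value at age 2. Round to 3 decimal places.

5.686

lx·mx for x ≥ 2: 1.53, 0.7, 0.5, 0.17 → sum = 2.9
V_2 = 2.9 / l_2 = 2.9 / 0.51 = 5.686275… → 5.686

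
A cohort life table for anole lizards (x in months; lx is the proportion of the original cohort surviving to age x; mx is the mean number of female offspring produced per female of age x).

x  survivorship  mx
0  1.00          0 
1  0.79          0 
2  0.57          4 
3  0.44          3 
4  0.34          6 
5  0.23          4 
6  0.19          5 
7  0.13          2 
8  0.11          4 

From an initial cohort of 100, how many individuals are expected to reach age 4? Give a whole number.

34

Expected survivors = N0 · l_4 = 100 × 0.34 = 34 → 34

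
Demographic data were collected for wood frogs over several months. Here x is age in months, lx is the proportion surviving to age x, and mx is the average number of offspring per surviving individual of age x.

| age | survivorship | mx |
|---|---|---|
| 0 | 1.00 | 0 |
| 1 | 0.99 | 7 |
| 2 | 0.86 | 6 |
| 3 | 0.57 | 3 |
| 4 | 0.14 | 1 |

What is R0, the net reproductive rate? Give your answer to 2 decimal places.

lx·mx by age: 0, 6.93, 5.16, 1.71, 0.14
R0 = Σ lx·mx = 13.94 → 13.94

13.94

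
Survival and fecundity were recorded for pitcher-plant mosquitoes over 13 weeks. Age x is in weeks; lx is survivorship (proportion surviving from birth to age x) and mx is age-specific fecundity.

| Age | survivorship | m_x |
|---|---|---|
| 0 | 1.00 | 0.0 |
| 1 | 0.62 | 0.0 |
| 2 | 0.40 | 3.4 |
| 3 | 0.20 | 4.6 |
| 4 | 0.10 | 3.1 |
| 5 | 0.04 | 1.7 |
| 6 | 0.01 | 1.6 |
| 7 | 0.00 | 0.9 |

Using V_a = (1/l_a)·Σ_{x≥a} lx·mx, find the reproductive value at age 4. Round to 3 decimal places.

lx·mx for x ≥ 4: 0.31, 0.068, 0.016, 0 → sum = 0.394
V_4 = 0.394 / l_4 = 0.394 / 0.1 = 3.94 → 3.940

3.940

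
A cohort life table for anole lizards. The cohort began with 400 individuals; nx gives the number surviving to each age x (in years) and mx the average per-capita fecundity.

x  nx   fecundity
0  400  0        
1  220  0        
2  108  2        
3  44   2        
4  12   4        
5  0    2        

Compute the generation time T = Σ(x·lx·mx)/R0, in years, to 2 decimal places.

2.52

lx = nx/n0 = nx/400: 1, 0.55, 0.27, 0.11, 0.03, 0
lx·mx: 0, 0, 0.54, 0.22, 0.12, 0 → R0 = 0.88
x·lx·mx: 0, 0, 1.08, 0.66, 0.48, 0 → Σ = 2.22
T = 2.22 / 0.88 = 2.522727… → 2.52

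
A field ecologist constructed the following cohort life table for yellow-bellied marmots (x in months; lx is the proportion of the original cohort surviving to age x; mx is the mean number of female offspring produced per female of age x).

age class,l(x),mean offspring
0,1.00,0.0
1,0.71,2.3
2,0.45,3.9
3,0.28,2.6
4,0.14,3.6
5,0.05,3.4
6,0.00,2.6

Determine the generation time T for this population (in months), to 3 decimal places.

lx·mx: 0, 1.633, 1.755, 0.728, 0.504, 0.17, 0 → R0 = 4.79
x·lx·mx: 0, 1.633, 3.51, 2.184, 2.016, 0.85, 0 → Σ = 10.193
T = 10.193 / 4.79 = 2.127975… → 2.128

2.128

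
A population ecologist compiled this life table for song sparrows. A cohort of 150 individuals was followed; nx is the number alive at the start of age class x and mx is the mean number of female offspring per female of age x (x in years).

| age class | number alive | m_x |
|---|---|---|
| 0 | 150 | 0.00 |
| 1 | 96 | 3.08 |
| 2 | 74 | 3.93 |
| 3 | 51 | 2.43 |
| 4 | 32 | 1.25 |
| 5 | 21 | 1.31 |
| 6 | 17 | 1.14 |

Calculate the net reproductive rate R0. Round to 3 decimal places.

5.315

lx = nx/n0 = nx/150: 1, 0.64, 0.49333…, 0.34, 0.21333…, 0.14, 0.11333…
lx·mx by age: 0, 1.9712, 1.9388…, 0.8262, 0.266667…, 0.1834, 0.1292…
R0 = Σ lx·mx = 5.315467… → 5.315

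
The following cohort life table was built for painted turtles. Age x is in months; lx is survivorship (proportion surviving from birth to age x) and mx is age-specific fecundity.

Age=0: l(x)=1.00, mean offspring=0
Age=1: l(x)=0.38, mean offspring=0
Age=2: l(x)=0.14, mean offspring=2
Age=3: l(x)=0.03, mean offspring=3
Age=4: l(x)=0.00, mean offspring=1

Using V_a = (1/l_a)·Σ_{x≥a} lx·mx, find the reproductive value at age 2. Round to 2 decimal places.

lx·mx for x ≥ 2: 0.28, 0.09, 0 → sum = 0.37
V_2 = 0.37 / l_2 = 0.37 / 0.14 = 2.642857… → 2.64

2.64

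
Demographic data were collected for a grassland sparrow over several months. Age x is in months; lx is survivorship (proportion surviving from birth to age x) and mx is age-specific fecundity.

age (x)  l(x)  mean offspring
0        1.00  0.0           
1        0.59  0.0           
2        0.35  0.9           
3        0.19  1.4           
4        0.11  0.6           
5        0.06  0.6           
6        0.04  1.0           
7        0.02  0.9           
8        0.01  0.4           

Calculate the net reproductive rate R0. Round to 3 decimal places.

0.745

lx·mx by age: 0, 0, 0.315, 0.266, 0.066, 0.036, 0.04, 0.018, 0.004
R0 = Σ lx·mx = 0.745 → 0.745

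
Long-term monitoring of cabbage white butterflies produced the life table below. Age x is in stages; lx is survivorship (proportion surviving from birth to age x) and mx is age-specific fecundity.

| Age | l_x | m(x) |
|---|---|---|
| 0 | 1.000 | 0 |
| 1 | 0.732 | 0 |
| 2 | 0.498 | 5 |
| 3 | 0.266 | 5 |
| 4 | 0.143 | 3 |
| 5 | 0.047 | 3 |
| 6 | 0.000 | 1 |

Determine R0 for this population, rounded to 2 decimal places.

4.39

lx·mx by age: 0, 0, 2.49, 1.33, 0.429, 0.141, 0
R0 = Σ lx·mx = 4.39 → 4.39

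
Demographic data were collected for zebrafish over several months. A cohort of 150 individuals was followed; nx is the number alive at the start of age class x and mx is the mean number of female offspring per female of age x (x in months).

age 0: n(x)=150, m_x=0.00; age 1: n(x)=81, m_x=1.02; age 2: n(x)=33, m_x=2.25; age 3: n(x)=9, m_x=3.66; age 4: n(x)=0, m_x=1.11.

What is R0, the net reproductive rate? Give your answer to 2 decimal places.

lx = nx/n0 = nx/150: 1, 0.54, 0.22, 0.06, 0
lx·mx by age: 0, 0.5508, 0.495, 0.2196, 0
R0 = Σ lx·mx = 1.2654 → 1.27

1.27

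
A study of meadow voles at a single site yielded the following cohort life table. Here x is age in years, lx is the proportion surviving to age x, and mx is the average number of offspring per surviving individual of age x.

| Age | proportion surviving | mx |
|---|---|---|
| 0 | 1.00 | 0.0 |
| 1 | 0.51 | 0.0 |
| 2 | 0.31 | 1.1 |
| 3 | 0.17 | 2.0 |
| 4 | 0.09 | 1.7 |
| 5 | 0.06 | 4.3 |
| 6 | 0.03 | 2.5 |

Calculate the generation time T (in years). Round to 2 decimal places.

3.47

lx·mx: 0, 0, 0.341, 0.34, 0.153, 0.258, 0.075 → R0 = 1.167
x·lx·mx: 0, 0, 0.682, 1.02, 0.612, 1.29, 0.45 → Σ = 4.054
T = 4.054 / 1.167 = 3.473865… → 3.47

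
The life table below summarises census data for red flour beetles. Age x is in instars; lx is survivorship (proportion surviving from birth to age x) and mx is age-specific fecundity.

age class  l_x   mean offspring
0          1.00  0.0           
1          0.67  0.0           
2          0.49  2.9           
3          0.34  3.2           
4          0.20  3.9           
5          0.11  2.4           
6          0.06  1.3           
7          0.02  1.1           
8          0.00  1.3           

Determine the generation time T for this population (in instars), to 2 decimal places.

3.06

lx·mx: 0, 0, 1.421, 1.088, 0.78, 0.264, 0.078, 0.022, 0 → R0 = 3.653
x·lx·mx: 0, 0, 2.842, 3.264, 3.12, 1.32, 0.468, 0.154, 0 → Σ = 11.168
T = 11.168 / 3.653 = 3.057213… → 3.06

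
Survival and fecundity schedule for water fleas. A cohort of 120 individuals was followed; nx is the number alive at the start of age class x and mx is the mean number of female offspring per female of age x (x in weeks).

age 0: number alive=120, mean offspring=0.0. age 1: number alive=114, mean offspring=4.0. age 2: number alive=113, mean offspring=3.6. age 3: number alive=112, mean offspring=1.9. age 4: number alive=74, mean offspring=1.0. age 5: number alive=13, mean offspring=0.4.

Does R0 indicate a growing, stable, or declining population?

lx = nx/n0 = nx/120: 1, 0.95, 0.94167…, 0.93333…, 0.61667…, 0.10833…
R0 = Σ lx·mx = 0 + 3.8 + 3.39… + 1.773333… + 0.616667… + 0.043333… = 9.623333…
R0 > 1, so the population is growing.

growing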